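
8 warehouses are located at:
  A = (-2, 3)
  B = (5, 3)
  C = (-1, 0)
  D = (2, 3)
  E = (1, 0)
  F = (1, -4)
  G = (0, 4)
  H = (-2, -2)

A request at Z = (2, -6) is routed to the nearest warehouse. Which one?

Since √ is increasing, it suffices to compare squared distances:
|ZA|² = 16 + 81 = 97
|ZB|² = 9 + 81 = 90
|ZC|² = 9 + 36 = 45
|ZD|² = 0 + 81 = 81
|ZE|² = 1 + 36 = 37
|ZF|² = 1 + 4 = 5
|ZG|² = 4 + 100 = 104
|ZH|² = 16 + 16 = 32
Minimum is at F.

F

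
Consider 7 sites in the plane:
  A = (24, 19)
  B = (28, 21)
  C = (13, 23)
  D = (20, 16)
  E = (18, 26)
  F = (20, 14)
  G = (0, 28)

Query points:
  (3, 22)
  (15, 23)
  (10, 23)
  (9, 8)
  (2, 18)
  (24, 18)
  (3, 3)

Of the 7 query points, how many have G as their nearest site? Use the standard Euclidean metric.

2

(3, 22) — d² to each: A:450, B:626, C:101, D:325, E:241, F:353, G:45 → nearest is G
(15, 23) — d² to each: A:97, B:173, C:4, D:74, E:18, F:106, G:250 → nearest is C
(10, 23) — d² to each: A:212, B:328, C:9, D:149, E:73, F:181, G:125 → nearest is C
(9, 8) — d² to each: A:346, B:530, C:241, D:185, E:405, F:157, G:481 → nearest is F
(2, 18) — d² to each: A:485, B:685, C:146, D:328, E:320, F:340, G:104 → nearest is G
(24, 18) — d² to each: A:1, B:25, C:146, D:20, E:100, F:32, G:676 → nearest is A
(3, 3) — d² to each: A:697, B:949, C:500, D:458, E:754, F:410, G:634 → nearest is F
2 of the 7 points have G as nearest.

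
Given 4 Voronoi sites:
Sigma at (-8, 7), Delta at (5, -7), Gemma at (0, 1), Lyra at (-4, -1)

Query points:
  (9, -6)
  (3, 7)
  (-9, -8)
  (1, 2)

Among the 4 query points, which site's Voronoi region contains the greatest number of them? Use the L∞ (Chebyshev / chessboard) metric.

(9, -6) — d to each: Sigma:17, Delta:4, Gemma:9, Lyra:13 → nearest is Delta
(3, 7) — d to each: Sigma:11, Delta:14, Gemma:6, Lyra:8 → nearest is Gemma
(-9, -8) — d to each: Sigma:15, Delta:14, Gemma:9, Lyra:7 → nearest is Lyra
(1, 2) — d to each: Sigma:9, Delta:9, Gemma:1, Lyra:5 → nearest is Gemma
Tally — Delta:1, Gemma:2, Lyra:1. Gemma captures the most (2).

Gemma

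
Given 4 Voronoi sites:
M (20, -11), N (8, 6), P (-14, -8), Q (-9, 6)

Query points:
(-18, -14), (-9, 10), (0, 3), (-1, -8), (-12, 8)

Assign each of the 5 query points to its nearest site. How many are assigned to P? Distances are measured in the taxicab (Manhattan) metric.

2

(-18, -14) — d to each: M:41, N:46, P:10, Q:29 → nearest is P
(-9, 10) — d to each: M:50, N:21, P:23, Q:4 → nearest is Q
(0, 3) — d to each: M:34, N:11, P:25, Q:12 → nearest is N
(-1, -8) — d to each: M:24, N:23, P:13, Q:22 → nearest is P
(-12, 8) — d to each: M:51, N:22, P:18, Q:5 → nearest is Q
2 of the 5 points have P as nearest.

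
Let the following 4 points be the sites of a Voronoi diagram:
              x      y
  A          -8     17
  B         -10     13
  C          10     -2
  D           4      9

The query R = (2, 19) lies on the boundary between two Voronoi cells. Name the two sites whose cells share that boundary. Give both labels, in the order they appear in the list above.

A and D

Squared distances from R to each site:
|RA|² = (2−(-8))² + (19−17)² = 100 + 4 = 104
|RB|² = (2−(-10))² + (19−13)² = 144 + 36 = 180
|RC|² = (2−10)² + (19−(-2))² = 64 + 441 = 505
|RD|² = (2−4)² + (19−9)² = 4 + 100 = 104
R is equidistant from A and D (both at squared distance 104), and every other site is strictly farther — so R lies on the A–D Voronoi edge.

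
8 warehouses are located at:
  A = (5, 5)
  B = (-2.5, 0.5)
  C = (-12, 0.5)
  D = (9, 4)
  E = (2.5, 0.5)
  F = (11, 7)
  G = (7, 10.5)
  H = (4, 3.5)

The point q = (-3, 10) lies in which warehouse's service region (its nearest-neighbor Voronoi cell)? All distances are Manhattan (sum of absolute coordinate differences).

B

d(q,A) = 8 + 5 = 13
d(q,B) = 0.5 + 9.5 = 10
d(q,C) = 9 + 9.5 = 18.5
d(q,D) = 12 + 6 = 18
d(q,E) = 5.5 + 9.5 = 15
d(q,F) = 14 + 3 = 17
d(q,G) = 10 + 0.5 = 10.5
d(q,H) = 7 + 6.5 = 13.5
B is nearest.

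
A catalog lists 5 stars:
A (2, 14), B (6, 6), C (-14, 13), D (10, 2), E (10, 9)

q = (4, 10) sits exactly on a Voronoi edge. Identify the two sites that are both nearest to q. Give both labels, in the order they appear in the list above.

Squared distances from q to each site:
|qA|² = (4−2)² + (10−14)² = 4 + 16 = 20
|qB|² = (4−6)² + (10−6)² = 4 + 16 = 20
|qC|² = (4−(-14))² + (10−13)² = 324 + 9 = 333
|qD|² = (4−10)² + (10−2)² = 36 + 64 = 100
|qE|² = (4−10)² + (10−9)² = 36 + 1 = 37
q is equidistant from A and B (both at squared distance 20), and every other site is strictly farther — so q lies on the A–B Voronoi edge.

A and B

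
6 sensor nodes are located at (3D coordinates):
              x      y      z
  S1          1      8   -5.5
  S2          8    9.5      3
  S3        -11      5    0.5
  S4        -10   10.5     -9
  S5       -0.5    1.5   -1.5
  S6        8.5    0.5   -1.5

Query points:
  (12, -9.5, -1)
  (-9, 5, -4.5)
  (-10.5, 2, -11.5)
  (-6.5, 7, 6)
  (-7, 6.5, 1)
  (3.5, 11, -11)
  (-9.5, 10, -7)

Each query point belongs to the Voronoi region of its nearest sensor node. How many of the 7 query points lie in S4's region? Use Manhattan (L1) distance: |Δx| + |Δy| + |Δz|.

(12, -9.5, -1) — d to each: S1:33, S2:27, S3:39, S4:50, S5:24, S6:14 → nearest is S6
(-9, 5, -4.5) — d to each: S1:14, S2:29, S3:7, S4:11, S5:15, S6:25 → nearest is S3
(-10.5, 2, -11.5) — d to each: S1:23.5, S2:40.5, S3:15.5, S4:11.5, S5:20.5, S6:30.5 → nearest is S4
(-6.5, 7, 6) — d to each: S1:20, S2:20, S3:12, S4:22, S5:19, S6:29 → nearest is S3
(-7, 6.5, 1) — d to each: S1:16, S2:20, S3:6, S4:17, S5:14, S6:24 → nearest is S3
(3.5, 11, -11) — d to each: S1:11, S2:20, S3:32, S4:16, S5:23, S6:25 → nearest is S1
(-9.5, 10, -7) — d to each: S1:14, S2:28, S3:14, S4:3, S5:23, S6:33 → nearest is S4
2 of the 7 points have S4 as nearest.

2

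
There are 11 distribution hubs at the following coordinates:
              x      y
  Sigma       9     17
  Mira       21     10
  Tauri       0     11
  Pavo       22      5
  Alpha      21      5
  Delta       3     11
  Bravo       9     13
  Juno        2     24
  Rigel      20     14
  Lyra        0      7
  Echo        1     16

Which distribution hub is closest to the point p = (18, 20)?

Compare squared distances (the ordering matches that of the actual distances):
d²(p, Sigma) = (18−9)² + (20−17)² = 81 + 9 = 90
d²(p, Mira) = (18−21)² + (20−10)² = 9 + 100 = 109
d²(p, Tauri) = (18−0)² + (20−11)² = 324 + 81 = 405
d²(p, Pavo) = (18−22)² + (20−5)² = 16 + 225 = 241
d²(p, Alpha) = (18−21)² + (20−5)² = 9 + 225 = 234
d²(p, Delta) = (18−3)² + (20−11)² = 225 + 81 = 306
d²(p, Bravo) = (18−9)² + (20−13)² = 81 + 49 = 130
d²(p, Juno) = (18−2)² + (20−24)² = 256 + 16 = 272
d²(p, Rigel) = (18−20)² + (20−14)² = 4 + 36 = 40
d²(p, Lyra) = (18−0)² + (20−7)² = 324 + 169 = 493
d²(p, Echo) = (18−1)² + (20−16)² = 289 + 16 = 305
The smallest is to Rigel, so p lies in the Voronoi region of Rigel.

Rigel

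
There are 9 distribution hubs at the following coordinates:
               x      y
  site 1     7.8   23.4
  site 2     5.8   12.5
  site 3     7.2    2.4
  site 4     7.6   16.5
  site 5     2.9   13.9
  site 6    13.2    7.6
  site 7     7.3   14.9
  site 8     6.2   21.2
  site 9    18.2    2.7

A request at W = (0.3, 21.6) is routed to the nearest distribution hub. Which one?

site 8

Squared Euclidean distances:
d²(W, site 1) = 56.25 + 3.24 = 59.49
d²(W, site 2) = 30.25 + 82.81 = 113.06
d²(W, site 3) = 47.61 + 368.64 = 416.25
d²(W, site 4) = 53.29 + 26.01 = 79.3
d²(W, site 5) = 6.76 + 59.29 = 66.05
d²(W, site 6) = 166.41 + 196 = 362.41
d²(W, site 7) = 49 + 44.89 = 93.89
d²(W, site 8) = 34.81 + 0.16 = 34.97
d²(W, site 9) = 320.41 + 357.21 = 677.62
Minimum is at site 8.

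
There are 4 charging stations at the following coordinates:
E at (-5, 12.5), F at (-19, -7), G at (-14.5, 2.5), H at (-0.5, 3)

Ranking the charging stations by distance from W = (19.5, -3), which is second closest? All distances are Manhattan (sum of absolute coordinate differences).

d(W,E) = 24.5 + 15.5 = 40
d(W,F) = 38.5 + 4 = 42.5
d(W,G) = 34 + 5.5 = 39.5
d(W,H) = 20 + 6 = 26
Sorted ascending: H, G, E, … — the second-nearest is G.

G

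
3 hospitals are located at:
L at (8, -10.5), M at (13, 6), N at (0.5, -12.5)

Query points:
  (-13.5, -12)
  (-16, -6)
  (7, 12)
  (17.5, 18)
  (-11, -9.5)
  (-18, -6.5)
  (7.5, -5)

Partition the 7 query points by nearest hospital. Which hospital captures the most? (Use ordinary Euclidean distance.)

(-13.5, -12) — d² to each: L:464.5, M:1026.25, N:196.25 → nearest is N
(-16, -6) — d² to each: L:596.25, M:985, N:314.5 → nearest is N
(7, 12) — d² to each: L:507.25, M:72, N:642.5 → nearest is M
(17.5, 18) — d² to each: L:902.5, M:164.25, N:1219.25 → nearest is M
(-11, -9.5) — d² to each: L:362, M:816.25, N:141.25 → nearest is N
(-18, -6.5) — d² to each: L:692, M:1117.25, N:378.25 → nearest is N
(7.5, -5) — d² to each: L:30.5, M:151.25, N:105.25 → nearest is L
Tally — L:1, M:2, N:4. N captures the most (4).

N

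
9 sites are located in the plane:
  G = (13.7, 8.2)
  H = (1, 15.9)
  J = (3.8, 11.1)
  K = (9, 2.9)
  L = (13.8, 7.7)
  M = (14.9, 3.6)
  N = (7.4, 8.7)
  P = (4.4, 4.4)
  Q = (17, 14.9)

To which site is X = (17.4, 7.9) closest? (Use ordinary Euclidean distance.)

Squared Euclidean distances:
|XG|² = (17.4−13.7)² + (7.9−8.2)² = 13.69 + 0.09 = 13.78
|XH|² = (17.4−1)² + (7.9−15.9)² = 268.96 + 64 = 332.96
|XJ|² = (17.4−3.8)² + (7.9−11.1)² = 184.96 + 10.24 = 195.2
|XK|² = (17.4−9)² + (7.9−2.9)² = 70.56 + 25 = 95.56
|XL|² = (17.4−13.8)² + (7.9−7.7)² = 12.96 + 0.04 = 13
|XM|² = (17.4−14.9)² + (7.9−3.6)² = 6.25 + 18.49 = 24.74
|XN|² = (17.4−7.4)² + (7.9−8.7)² = 100 + 0.64 = 100.64
|XP|² = (17.4−4.4)² + (7.9−4.4)² = 169 + 12.25 = 181.25
|XQ|² = (17.4−17)² + (7.9−14.9)² = 0.16 + 49 = 49.16
Minimum is at L.

L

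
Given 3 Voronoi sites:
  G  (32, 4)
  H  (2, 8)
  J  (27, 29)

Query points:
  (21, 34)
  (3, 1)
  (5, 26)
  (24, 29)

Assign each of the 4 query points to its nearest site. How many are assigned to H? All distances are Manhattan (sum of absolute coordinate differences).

2

(21, 34) — d to each: G:41, H:45, J:11 → nearest is J
(3, 1) — d to each: G:32, H:8, J:52 → nearest is H
(5, 26) — d to each: G:49, H:21, J:25 → nearest is H
(24, 29) — d to each: G:33, H:43, J:3 → nearest is J
2 of the 4 points have H as nearest.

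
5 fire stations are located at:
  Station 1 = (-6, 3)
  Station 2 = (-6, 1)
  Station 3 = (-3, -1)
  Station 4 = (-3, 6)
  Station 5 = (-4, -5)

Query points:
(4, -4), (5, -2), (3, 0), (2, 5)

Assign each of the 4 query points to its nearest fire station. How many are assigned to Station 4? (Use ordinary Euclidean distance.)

(4, -4) — d² to each: Station 1:149, Station 2:125, Station 3:58, Station 4:149, Station 5:65 → nearest is Station 3
(5, -2) — d² to each: Station 1:146, Station 2:130, Station 3:65, Station 4:128, Station 5:90 → nearest is Station 3
(3, 0) — d² to each: Station 1:90, Station 2:82, Station 3:37, Station 4:72, Station 5:74 → nearest is Station 3
(2, 5) — d² to each: Station 1:68, Station 2:80, Station 3:61, Station 4:26, Station 5:136 → nearest is Station 4
1 of the 4 points has Station 4 as nearest.

1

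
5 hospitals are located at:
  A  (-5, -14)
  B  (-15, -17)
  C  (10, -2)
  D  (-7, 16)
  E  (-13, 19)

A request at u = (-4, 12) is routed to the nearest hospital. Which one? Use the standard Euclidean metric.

Squared Euclidean distances:
|uA|² = (-4−(-5))² + (12−(-14))² = 1 + 676 = 677
|uB|² = (-4−(-15))² + (12−(-17))² = 121 + 841 = 962
|uC|² = (-4−10)² + (12−(-2))² = 196 + 196 = 392
|uD|² = (-4−(-7))² + (12−16)² = 9 + 16 = 25
|uE|² = (-4−(-13))² + (12−19)² = 81 + 49 = 130
Minimum is at D.

D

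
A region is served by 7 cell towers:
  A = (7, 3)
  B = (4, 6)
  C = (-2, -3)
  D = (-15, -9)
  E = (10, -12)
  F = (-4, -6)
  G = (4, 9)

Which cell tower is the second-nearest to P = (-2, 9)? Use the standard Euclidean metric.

B

Compare squared distances (the ordering matches that of the actual distances):
|PA|² = (-2−7)² + (9−3)² = 81 + 36 = 117
|PB|² = (-2−4)² + (9−6)² = 36 + 9 = 45
|PC|² = (-2−(-2))² + (9−(-3))² = 0 + 144 = 144
|PD|² = (-2−(-15))² + (9−(-9))² = 169 + 324 = 493
|PE|² = (-2−10)² + (9−(-12))² = 144 + 441 = 585
|PF|² = (-2−(-4))² + (9−(-6))² = 4 + 225 = 229
|PG|² = (-2−4)² + (9−9)² = 36 + 0 = 36
Sorted ascending: G, B, A, … — the second-nearest is B.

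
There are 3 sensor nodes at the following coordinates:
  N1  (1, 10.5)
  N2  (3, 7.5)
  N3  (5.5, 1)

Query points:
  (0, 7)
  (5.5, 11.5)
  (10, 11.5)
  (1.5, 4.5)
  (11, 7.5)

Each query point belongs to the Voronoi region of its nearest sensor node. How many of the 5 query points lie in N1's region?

(0, 7) — d² to each: N1:13.25, N2:9.25, N3:66.25 → nearest is N2
(5.5, 11.5) — d² to each: N1:21.25, N2:22.25, N3:110.25 → nearest is N1
(10, 11.5) — d² to each: N1:82, N2:65, N3:130.5 → nearest is N2
(1.5, 4.5) — d² to each: N1:36.25, N2:11.25, N3:28.25 → nearest is N2
(11, 7.5) — d² to each: N1:109, N2:64, N3:72.5 → nearest is N2
1 of the 5 points has N1 as nearest.

1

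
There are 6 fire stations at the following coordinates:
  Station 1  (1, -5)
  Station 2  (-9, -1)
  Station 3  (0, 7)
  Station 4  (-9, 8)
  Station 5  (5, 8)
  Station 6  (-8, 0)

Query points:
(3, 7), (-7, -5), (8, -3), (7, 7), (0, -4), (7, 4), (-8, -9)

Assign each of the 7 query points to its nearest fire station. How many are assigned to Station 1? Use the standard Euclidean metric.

2

(3, 7) — d² to each: Station 1:148, Station 2:208, Station 3:9, Station 4:145, Station 5:5, Station 6:170 → nearest is Station 5
(-7, -5) — d² to each: Station 1:64, Station 2:20, Station 3:193, Station 4:173, Station 5:313, Station 6:26 → nearest is Station 2
(8, -3) — d² to each: Station 1:53, Station 2:293, Station 3:164, Station 4:410, Station 5:130, Station 6:265 → nearest is Station 1
(7, 7) — d² to each: Station 1:180, Station 2:320, Station 3:49, Station 4:257, Station 5:5, Station 6:274 → nearest is Station 5
(0, -4) — d² to each: Station 1:2, Station 2:90, Station 3:121, Station 4:225, Station 5:169, Station 6:80 → nearest is Station 1
(7, 4) — d² to each: Station 1:117, Station 2:281, Station 3:58, Station 4:272, Station 5:20, Station 6:241 → nearest is Station 5
(-8, -9) — d² to each: Station 1:97, Station 2:65, Station 3:320, Station 4:290, Station 5:458, Station 6:81 → nearest is Station 2
2 of the 7 points have Station 1 as nearest.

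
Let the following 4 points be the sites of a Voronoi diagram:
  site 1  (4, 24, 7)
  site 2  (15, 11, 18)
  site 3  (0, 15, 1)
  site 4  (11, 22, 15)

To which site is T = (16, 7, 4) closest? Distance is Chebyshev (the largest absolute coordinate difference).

d(T, site 1) = max(12, 17, 3) = 17
d(T, site 2) = max(1, 4, 14) = 14
d(T, site 3) = max(16, 8, 3) = 16
d(T, site 4) = max(5, 15, 11) = 15
The smallest is to site 2, so T lies in the Voronoi region of site 2.

site 2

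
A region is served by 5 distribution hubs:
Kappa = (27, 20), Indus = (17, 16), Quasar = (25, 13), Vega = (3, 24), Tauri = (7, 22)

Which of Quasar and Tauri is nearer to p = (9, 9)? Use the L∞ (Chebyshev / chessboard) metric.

Tauri

d(p, Quasar) = max(16, 4) = 16
d(p, Tauri) = max(2, 13) = 13
16 > 13, so Tauri is closer.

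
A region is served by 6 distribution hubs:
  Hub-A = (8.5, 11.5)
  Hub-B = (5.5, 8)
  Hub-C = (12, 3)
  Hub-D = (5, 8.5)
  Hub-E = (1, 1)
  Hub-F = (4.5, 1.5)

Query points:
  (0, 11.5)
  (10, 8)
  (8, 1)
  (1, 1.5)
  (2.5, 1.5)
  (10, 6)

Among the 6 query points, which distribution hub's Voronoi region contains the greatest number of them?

Hub-E

(0, 11.5) — d² to each: Hub-A:72.25, Hub-B:42.5, Hub-C:216.25, Hub-D:34, Hub-E:111.25, Hub-F:120.25 → nearest is Hub-D
(10, 8) — d² to each: Hub-A:14.5, Hub-B:20.25, Hub-C:29, Hub-D:25.25, Hub-E:130, Hub-F:72.5 → nearest is Hub-A
(8, 1) — d² to each: Hub-A:110.5, Hub-B:55.25, Hub-C:20, Hub-D:65.25, Hub-E:49, Hub-F:12.5 → nearest is Hub-F
(1, 1.5) — d² to each: Hub-A:156.25, Hub-B:62.5, Hub-C:123.25, Hub-D:65, Hub-E:0.25, Hub-F:12.25 → nearest is Hub-E
(2.5, 1.5) — d² to each: Hub-A:136, Hub-B:51.25, Hub-C:92.5, Hub-D:55.25, Hub-E:2.5, Hub-F:4 → nearest is Hub-E
(10, 6) — d² to each: Hub-A:32.5, Hub-B:24.25, Hub-C:13, Hub-D:31.25, Hub-E:106, Hub-F:50.5 → nearest is Hub-C
Tally — Hub-A:1, Hub-C:1, Hub-D:1, Hub-E:2, Hub-F:1. Hub-E captures the most (2).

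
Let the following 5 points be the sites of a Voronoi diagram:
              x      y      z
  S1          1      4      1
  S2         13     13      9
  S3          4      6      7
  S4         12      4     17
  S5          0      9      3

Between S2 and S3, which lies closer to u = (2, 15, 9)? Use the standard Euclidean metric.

Compare squared distances:
|uS2|² = (2−13)² + (15−13)² + (9−9)² = 121 + 4 + 0 = 125
|uS3|² = (2−4)² + (15−6)² + (9−7)² = 4 + 81 + 4 = 89
125 > 89, so S3 is closer.

S3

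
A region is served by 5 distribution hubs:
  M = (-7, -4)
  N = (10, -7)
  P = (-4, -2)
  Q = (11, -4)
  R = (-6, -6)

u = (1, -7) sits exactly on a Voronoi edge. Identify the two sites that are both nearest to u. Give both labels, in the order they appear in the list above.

Squared distances from u to each site:
|uM|² = (1−(-7))² + (-7−(-4))² = 64 + 9 = 73
|uN|² = (1−10)² + (-7−(-7))² = 81 + 0 = 81
|uP|² = (1−(-4))² + (-7−(-2))² = 25 + 25 = 50
|uQ|² = (1−11)² + (-7−(-4))² = 100 + 9 = 109
|uR|² = (1−(-6))² + (-7−(-6))² = 49 + 1 = 50
u is equidistant from P and R (both at squared distance 50), and every other site is strictly farther — so u lies on the P–R Voronoi edge.

P and R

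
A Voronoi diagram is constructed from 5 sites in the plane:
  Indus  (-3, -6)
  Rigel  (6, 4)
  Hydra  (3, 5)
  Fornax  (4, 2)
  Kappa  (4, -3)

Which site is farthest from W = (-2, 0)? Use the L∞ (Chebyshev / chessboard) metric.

d(W, Indus) = max(1, 6) = 6
d(W, Rigel) = max(8, 4) = 8
d(W, Hydra) = max(5, 5) = 5
d(W, Fornax) = max(6, 2) = 6
d(W, Kappa) = max(6, 3) = 6
The largest is to Rigel.

Rigel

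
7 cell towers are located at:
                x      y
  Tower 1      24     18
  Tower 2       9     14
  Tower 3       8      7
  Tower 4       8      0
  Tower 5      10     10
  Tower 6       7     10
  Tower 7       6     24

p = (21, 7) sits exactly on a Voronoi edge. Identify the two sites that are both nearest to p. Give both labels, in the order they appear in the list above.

Squared distances from p to each site:
d²(p, Tower 1) = (21−24)² + (7−18)² = 9 + 121 = 130
d²(p, Tower 2) = (21−9)² + (7−14)² = 144 + 49 = 193
d²(p, Tower 3) = (21−8)² + (7−7)² = 169 + 0 = 169
d²(p, Tower 4) = (21−8)² + (7−0)² = 169 + 49 = 218
d²(p, Tower 5) = (21−10)² + (7−10)² = 121 + 9 = 130
d²(p, Tower 6) = (21−7)² + (7−10)² = 196 + 9 = 205
d²(p, Tower 7) = (21−6)² + (7−24)² = 225 + 289 = 514
p is equidistant from Tower 1 and Tower 5 (both at squared distance 130), and every other site is strictly farther — so p lies on the Tower 1–Tower 5 Voronoi edge.

Tower 1 and Tower 5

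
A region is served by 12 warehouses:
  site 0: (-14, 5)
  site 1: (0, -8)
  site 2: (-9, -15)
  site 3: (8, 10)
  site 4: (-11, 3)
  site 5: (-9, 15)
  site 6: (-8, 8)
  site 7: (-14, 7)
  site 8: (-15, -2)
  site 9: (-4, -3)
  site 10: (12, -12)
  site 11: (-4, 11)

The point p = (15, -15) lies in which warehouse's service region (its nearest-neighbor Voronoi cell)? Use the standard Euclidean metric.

site 10

Squared Euclidean distances:
d²(p, site 0) = (15−(-14))² + (-15−5)² = 841 + 400 = 1241
d²(p, site 1) = (15−0)² + (-15−(-8))² = 225 + 49 = 274
d²(p, site 2) = (15−(-9))² + (-15−(-15))² = 576 + 0 = 576
d²(p, site 3) = (15−8)² + (-15−10)² = 49 + 625 = 674
d²(p, site 4) = (15−(-11))² + (-15−3)² = 676 + 324 = 1000
d²(p, site 5) = (15−(-9))² + (-15−15)² = 576 + 900 = 1476
d²(p, site 6) = (15−(-8))² + (-15−8)² = 529 + 529 = 1058
d²(p, site 7) = (15−(-14))² + (-15−7)² = 841 + 484 = 1325
d²(p, site 8) = (15−(-15))² + (-15−(-2))² = 900 + 169 = 1069
d²(p, site 9) = (15−(-4))² + (-15−(-3))² = 361 + 144 = 505
d²(p, site 10) = (15−12)² + (-15−(-12))² = 9 + 9 = 18
d²(p, site 11) = (15−(-4))² + (-15−11)² = 361 + 676 = 1037
Minimum is at site 10.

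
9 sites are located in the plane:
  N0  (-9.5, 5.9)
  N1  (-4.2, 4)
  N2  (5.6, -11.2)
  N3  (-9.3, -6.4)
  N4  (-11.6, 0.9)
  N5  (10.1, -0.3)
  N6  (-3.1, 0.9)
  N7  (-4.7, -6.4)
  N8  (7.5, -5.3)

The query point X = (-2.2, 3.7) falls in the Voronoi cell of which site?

Compare squared distances (the ordering matches that of the actual distances):
|XN0|² = (-2.2−(-9.5))² + (3.7−5.9)² = 53.29 + 4.84 = 58.13
|XN1|² = (-2.2−(-4.2))² + (3.7−4)² = 4 + 0.09 = 4.09
|XN2|² = (-2.2−5.6)² + (3.7−(-11.2))² = 60.84 + 222.01 = 282.85
|XN3|² = (-2.2−(-9.3))² + (3.7−(-6.4))² = 50.41 + 102.01 = 152.42
|XN4|² = (-2.2−(-11.6))² + (3.7−0.9)² = 88.36 + 7.84 = 96.2
|XN5|² = (-2.2−10.1)² + (3.7−(-0.3))² = 151.29 + 16 = 167.29
|XN6|² = (-2.2−(-3.1))² + (3.7−0.9)² = 0.81 + 7.84 = 8.65
|XN7|² = (-2.2−(-4.7))² + (3.7−(-6.4))² = 6.25 + 102.01 = 108.26
|XN8|² = (-2.2−7.5)² + (3.7−(-5.3))² = 94.09 + 81 = 175.09
Minimum is at N1.

N1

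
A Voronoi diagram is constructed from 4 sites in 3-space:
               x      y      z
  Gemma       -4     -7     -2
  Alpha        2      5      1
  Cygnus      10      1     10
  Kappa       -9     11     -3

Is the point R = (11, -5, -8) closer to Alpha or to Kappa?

Alpha

Compare squared distances:
d²(R, Alpha) = (11−2)² + (-5−5)² + (-8−1)² = 81 + 100 + 81 = 262
d²(R, Kappa) = (11−(-9))² + (-5−11)² + (-8−(-3))² = 400 + 256 + 25 = 681
262 < 681, so Alpha is closer.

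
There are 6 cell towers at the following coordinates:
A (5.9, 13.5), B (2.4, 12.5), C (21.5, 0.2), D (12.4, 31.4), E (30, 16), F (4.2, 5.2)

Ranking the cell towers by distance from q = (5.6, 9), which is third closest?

B

Compare squared distances (the ordering matches that of the actual distances):
|qA|² = (5.6−5.9)² + (9−13.5)² = 0.09 + 20.25 = 20.34
|qB|² = (5.6−2.4)² + (9−12.5)² = 10.24 + 12.25 = 22.49
|qC|² = (5.6−21.5)² + (9−0.2)² = 252.81 + 77.44 = 330.25
|qD|² = (5.6−12.4)² + (9−31.4)² = 46.24 + 501.76 = 548
|qE|² = (5.6−30)² + (9−16)² = 595.36 + 49 = 644.36
|qF|² = (5.6−4.2)² + (9−5.2)² = 1.96 + 14.44 = 16.4
Sorted ascending: F, A, B, C, … — the third-nearest is B.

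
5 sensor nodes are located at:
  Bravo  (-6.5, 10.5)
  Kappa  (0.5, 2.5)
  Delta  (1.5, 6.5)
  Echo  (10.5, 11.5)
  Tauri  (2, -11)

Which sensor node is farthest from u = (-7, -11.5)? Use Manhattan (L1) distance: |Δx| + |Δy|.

d(u, Bravo) = 0.5 + 22 = 22.5
d(u, Kappa) = 7.5 + 14 = 21.5
d(u, Delta) = 8.5 + 18 = 26.5
d(u, Echo) = 17.5 + 23 = 40.5
d(u, Tauri) = 9 + 0.5 = 9.5
The largest is to Echo.

Echo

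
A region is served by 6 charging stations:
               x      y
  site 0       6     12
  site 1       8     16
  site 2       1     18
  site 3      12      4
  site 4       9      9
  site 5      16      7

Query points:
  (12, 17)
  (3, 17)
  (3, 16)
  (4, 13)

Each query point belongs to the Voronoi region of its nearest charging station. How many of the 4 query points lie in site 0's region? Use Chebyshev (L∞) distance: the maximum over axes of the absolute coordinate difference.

(12, 17) — d to each: site 0:6, site 1:4, site 2:11, site 3:13, site 4:8, site 5:10 → nearest is site 1
(3, 17) — d to each: site 0:5, site 1:5, site 2:2, site 3:13, site 4:8, site 5:13 → nearest is site 2
(3, 16) — d to each: site 0:4, site 1:5, site 2:2, site 3:12, site 4:7, site 5:13 → nearest is site 2
(4, 13) — d to each: site 0:2, site 1:4, site 2:5, site 3:9, site 4:5, site 5:12 → nearest is site 0
1 of the 4 points has site 0 as nearest.

1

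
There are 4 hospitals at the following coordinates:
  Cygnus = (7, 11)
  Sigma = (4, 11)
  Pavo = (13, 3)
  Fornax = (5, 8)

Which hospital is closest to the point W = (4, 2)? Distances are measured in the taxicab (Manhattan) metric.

Fornax

d(W, Cygnus) = |4−7| + |2−11| = 3 + 9 = 12
d(W, Sigma) = |4−4| + |2−11| = 0 + 9 = 9
d(W, Pavo) = |4−13| + |2−3| = 9 + 1 = 10
d(W, Fornax) = |4−5| + |2−8| = 1 + 6 = 7
The smallest is to Fornax, so W lies in the Voronoi region of Fornax.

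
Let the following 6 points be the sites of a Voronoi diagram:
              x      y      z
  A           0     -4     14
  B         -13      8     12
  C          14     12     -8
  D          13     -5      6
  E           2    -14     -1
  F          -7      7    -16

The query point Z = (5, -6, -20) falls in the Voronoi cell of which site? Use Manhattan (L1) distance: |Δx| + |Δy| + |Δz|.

d(Z,A) = 5 + 2 + 34 = 41
d(Z,B) = 18 + 14 + 32 = 64
d(Z,C) = 9 + 18 + 12 = 39
d(Z,D) = 8 + 1 + 26 = 35
d(Z,E) = 3 + 8 + 19 = 30
d(Z,F) = 12 + 13 + 4 = 29
The smallest is to F, so Z lies in the Voronoi region of F.

F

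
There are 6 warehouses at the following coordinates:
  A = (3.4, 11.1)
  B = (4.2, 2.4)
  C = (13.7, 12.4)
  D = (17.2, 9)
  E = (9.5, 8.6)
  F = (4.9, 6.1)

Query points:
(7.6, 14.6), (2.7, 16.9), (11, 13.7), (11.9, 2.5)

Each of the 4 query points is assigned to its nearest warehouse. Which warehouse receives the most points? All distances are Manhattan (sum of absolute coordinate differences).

(7.6, 14.6) — d to each: A:7.7, B:15.6, C:8.3, D:15.2, E:7.9, F:11.2 → nearest is A
(2.7, 16.9) — d to each: A:6.5, B:16, C:15.5, D:22.4, E:15.1, F:13 → nearest is A
(11, 13.7) — d to each: A:10.2, B:18.1, C:4, D:10.9, E:6.6, F:13.7 → nearest is C
(11.9, 2.5) — d to each: A:17.1, B:7.8, C:11.7, D:11.8, E:8.5, F:10.6 → nearest is B
Tally — A:2, B:1, C:1. A captures the most (2).

A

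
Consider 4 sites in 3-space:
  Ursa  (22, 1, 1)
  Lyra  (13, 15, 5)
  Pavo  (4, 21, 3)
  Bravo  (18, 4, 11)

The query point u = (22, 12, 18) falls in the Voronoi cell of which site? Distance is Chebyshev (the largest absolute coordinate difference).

d(u, Ursa) = max(0, 11, 17) = 17
d(u, Lyra) = max(9, 3, 13) = 13
d(u, Pavo) = max(18, 9, 15) = 18
d(u, Bravo) = max(4, 8, 7) = 8
The smallest is to Bravo, so u lies in the Voronoi region of Bravo.

Bravo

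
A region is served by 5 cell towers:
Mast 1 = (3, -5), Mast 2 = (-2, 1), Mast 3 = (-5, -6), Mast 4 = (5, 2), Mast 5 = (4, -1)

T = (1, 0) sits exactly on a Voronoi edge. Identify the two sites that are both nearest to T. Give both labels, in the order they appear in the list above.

Mast 2 and Mast 5

Squared distances from T to each site:
d²(T, Mast 1) = 4 + 25 = 29
d²(T, Mast 2) = 9 + 1 = 10
d²(T, Mast 3) = 36 + 36 = 72
d²(T, Mast 4) = 16 + 4 = 20
d²(T, Mast 5) = 9 + 1 = 10
T is equidistant from Mast 2 and Mast 5 (both at squared distance 10), and every other site is strictly farther — so T lies on the Mast 2–Mast 5 Voronoi edge.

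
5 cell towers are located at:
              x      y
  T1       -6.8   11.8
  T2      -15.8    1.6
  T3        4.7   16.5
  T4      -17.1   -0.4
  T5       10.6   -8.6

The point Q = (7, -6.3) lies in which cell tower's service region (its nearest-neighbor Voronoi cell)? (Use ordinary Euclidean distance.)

Since √ is increasing, it suffices to compare squared distances:
|QT1|² = (7−(-6.8))² + (-6.3−11.8)² = 190.44 + 327.61 = 518.05
|QT2|² = (7−(-15.8))² + (-6.3−1.6)² = 519.84 + 62.41 = 582.25
|QT3|² = (7−4.7)² + (-6.3−16.5)² = 5.29 + 519.84 = 525.13
|QT4|² = (7−(-17.1))² + (-6.3−(-0.4))² = 580.81 + 34.81 = 615.62
|QT5|² = (7−10.6)² + (-6.3−(-8.6))² = 12.96 + 5.29 = 18.25
T5 is nearest.

T5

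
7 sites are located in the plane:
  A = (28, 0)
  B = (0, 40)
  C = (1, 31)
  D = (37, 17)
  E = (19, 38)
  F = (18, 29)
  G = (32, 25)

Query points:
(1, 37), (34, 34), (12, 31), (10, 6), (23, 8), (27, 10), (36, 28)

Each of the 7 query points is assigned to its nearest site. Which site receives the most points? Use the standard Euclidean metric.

(1, 37) — d² to each: A:2098, B:10, C:36, D:1696, E:325, F:353, G:1105 → nearest is B
(34, 34) — d² to each: A:1192, B:1192, C:1098, D:298, E:241, F:281, G:85 → nearest is G
(12, 31) — d² to each: A:1217, B:225, C:121, D:821, E:98, F:40, G:436 → nearest is F
(10, 6) — d² to each: A:360, B:1256, C:706, D:850, E:1105, F:593, G:845 → nearest is A
(23, 8) — d² to each: A:89, B:1553, C:1013, D:277, E:916, F:466, G:370 → nearest is A
(27, 10) — d² to each: A:101, B:1629, C:1117, D:149, E:848, F:442, G:250 → nearest is A
(36, 28) — d² to each: A:848, B:1440, C:1234, D:122, E:389, F:325, G:25 → nearest is G
Tally — A:3, B:1, F:1, G:2. A captures the most (3).

A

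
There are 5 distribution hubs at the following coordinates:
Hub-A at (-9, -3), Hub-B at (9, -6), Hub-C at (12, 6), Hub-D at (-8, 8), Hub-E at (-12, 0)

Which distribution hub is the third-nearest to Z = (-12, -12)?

Squared Euclidean distances:
d²(Z, Hub-A) = 9 + 81 = 90
d²(Z, Hub-B) = 441 + 36 = 477
d²(Z, Hub-C) = 576 + 324 = 900
d²(Z, Hub-D) = 16 + 400 = 416
d²(Z, Hub-E) = 0 + 144 = 144
Sorted ascending: Hub-A, Hub-E, Hub-D, Hub-B, … — the third-nearest is Hub-D.

Hub-D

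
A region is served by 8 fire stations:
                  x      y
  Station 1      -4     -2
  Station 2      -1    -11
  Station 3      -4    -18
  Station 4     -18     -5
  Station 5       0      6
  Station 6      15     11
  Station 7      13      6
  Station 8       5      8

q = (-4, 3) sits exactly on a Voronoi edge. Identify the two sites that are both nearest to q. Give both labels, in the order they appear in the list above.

Station 1 and Station 5

Squared distances from q to each site:
d²(q, Station 1) = (-4−(-4))² + (3−(-2))² = 0 + 25 = 25
d²(q, Station 2) = (-4−(-1))² + (3−(-11))² = 9 + 196 = 205
d²(q, Station 3) = (-4−(-4))² + (3−(-18))² = 0 + 441 = 441
d²(q, Station 4) = (-4−(-18))² + (3−(-5))² = 196 + 64 = 260
d²(q, Station 5) = (-4−0)² + (3−6)² = 16 + 9 = 25
d²(q, Station 6) = (-4−15)² + (3−11)² = 361 + 64 = 425
d²(q, Station 7) = (-4−13)² + (3−6)² = 289 + 9 = 298
d²(q, Station 8) = (-4−5)² + (3−8)² = 81 + 25 = 106
q is equidistant from Station 1 and Station 5 (both at squared distance 25), and every other site is strictly farther — so q lies on the Station 1–Station 5 Voronoi edge.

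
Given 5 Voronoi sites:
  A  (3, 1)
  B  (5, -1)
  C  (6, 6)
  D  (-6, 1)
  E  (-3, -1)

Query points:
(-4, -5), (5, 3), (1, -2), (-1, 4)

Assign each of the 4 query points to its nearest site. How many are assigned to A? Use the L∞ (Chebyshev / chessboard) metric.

3

(-4, -5) — d to each: A:7, B:9, C:11, D:6, E:4 → nearest is E
(5, 3) — d to each: A:2, B:4, C:3, D:11, E:8 → nearest is A
(1, -2) — d to each: A:3, B:4, C:8, D:7, E:4 → nearest is A
(-1, 4) — d to each: A:4, B:6, C:7, D:5, E:5 → nearest is A
3 of the 4 points have A as nearest.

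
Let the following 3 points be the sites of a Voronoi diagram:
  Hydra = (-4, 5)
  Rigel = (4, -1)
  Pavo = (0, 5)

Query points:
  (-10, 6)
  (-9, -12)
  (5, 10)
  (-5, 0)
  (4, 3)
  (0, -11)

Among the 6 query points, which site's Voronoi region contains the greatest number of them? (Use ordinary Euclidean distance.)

(-10, 6) — d² to each: Hydra:37, Rigel:245, Pavo:101 → nearest is Hydra
(-9, -12) — d² to each: Hydra:314, Rigel:290, Pavo:370 → nearest is Rigel
(5, 10) — d² to each: Hydra:106, Rigel:122, Pavo:50 → nearest is Pavo
(-5, 0) — d² to each: Hydra:26, Rigel:82, Pavo:50 → nearest is Hydra
(4, 3) — d² to each: Hydra:68, Rigel:16, Pavo:20 → nearest is Rigel
(0, -11) — d² to each: Hydra:272, Rigel:116, Pavo:256 → nearest is Rigel
Tally — Hydra:2, Rigel:3, Pavo:1. Rigel captures the most (3).

Rigel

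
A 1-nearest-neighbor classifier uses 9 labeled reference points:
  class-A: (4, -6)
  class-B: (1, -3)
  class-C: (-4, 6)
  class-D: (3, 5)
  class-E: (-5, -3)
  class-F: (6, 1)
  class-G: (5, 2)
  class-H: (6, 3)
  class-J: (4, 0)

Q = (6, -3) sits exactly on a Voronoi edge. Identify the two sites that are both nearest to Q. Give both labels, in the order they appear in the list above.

class-A and class-J

Squared distances from Q to each site:
d²(Q, class-A) = (6−4)² + (-3−(-6))² = 4 + 9 = 13
d²(Q, class-B) = (6−1)² + (-3−(-3))² = 25 + 0 = 25
d²(Q, class-C) = (6−(-4))² + (-3−6)² = 100 + 81 = 181
d²(Q, class-D) = (6−3)² + (-3−5)² = 9 + 64 = 73
d²(Q, class-E) = (6−(-5))² + (-3−(-3))² = 121 + 0 = 121
d²(Q, class-F) = (6−6)² + (-3−1)² = 0 + 16 = 16
d²(Q, class-G) = (6−5)² + (-3−2)² = 1 + 25 = 26
d²(Q, class-H) = (6−6)² + (-3−3)² = 0 + 36 = 36
d²(Q, class-J) = (6−4)² + (-3−0)² = 4 + 9 = 13
Q is equidistant from class-A and class-J (both at squared distance 13), and every other site is strictly farther — so Q lies on the class-A–class-J Voronoi edge.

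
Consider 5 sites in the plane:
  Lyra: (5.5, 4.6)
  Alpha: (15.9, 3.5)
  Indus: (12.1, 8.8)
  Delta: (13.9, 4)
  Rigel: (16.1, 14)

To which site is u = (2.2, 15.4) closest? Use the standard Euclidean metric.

Lyra

Compare squared distances (the ordering matches that of the actual distances):
d²(u, Lyra) = (2.2−5.5)² + (15.4−4.6)² = 10.89 + 116.64 = 127.53
d²(u, Alpha) = (2.2−15.9)² + (15.4−3.5)² = 187.69 + 141.61 = 329.3
d²(u, Indus) = (2.2−12.1)² + (15.4−8.8)² = 98.01 + 43.56 = 141.57
d²(u, Delta) = (2.2−13.9)² + (15.4−4)² = 136.89 + 129.96 = 266.85
d²(u, Rigel) = (2.2−16.1)² + (15.4−14)² = 193.21 + 1.96 = 195.17
Minimum is at Lyra.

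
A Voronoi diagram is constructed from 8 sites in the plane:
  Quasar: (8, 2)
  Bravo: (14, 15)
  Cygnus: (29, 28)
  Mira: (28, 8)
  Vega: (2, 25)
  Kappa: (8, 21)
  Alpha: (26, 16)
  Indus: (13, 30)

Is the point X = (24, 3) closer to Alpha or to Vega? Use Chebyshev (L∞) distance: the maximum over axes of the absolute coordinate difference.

Alpha

d(X, Alpha) = max(2, 13) = 13
d(X, Vega) = max(22, 22) = 22
13 < 22, so Alpha is closer.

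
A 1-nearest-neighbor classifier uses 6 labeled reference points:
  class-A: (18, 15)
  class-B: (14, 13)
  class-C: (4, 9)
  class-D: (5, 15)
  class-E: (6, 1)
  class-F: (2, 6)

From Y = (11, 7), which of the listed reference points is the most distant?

Since √ is increasing, it suffices to compare squared distances:
d²(Y, class-A) = (11−18)² + (7−15)² = 49 + 64 = 113
d²(Y, class-B) = (11−14)² + (7−13)² = 9 + 36 = 45
d²(Y, class-C) = (11−4)² + (7−9)² = 49 + 4 = 53
d²(Y, class-D) = (11−5)² + (7−15)² = 36 + 64 = 100
d²(Y, class-E) = (11−6)² + (7−1)² = 25 + 36 = 61
d²(Y, class-F) = (11−2)² + (7−6)² = 81 + 1 = 82
The largest is to class-A.

class-A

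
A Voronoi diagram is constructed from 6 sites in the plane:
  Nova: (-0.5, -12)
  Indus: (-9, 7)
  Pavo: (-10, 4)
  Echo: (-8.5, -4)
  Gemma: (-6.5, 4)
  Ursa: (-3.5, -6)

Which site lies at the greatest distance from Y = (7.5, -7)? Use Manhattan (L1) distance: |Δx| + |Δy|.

d(Y, Nova) = |7.5−(-0.5)| + |-7−(-12)| = 8 + 5 = 13
d(Y, Indus) = |7.5−(-9)| + |-7−7| = 16.5 + 14 = 30.5
d(Y, Pavo) = |7.5−(-10)| + |-7−4| = 17.5 + 11 = 28.5
d(Y, Echo) = |7.5−(-8.5)| + |-7−(-4)| = 16 + 3 = 19
d(Y, Gemma) = |7.5−(-6.5)| + |-7−4| = 14 + 11 = 25
d(Y, Ursa) = |7.5−(-3.5)| + |-7−(-6)| = 11 + 1 = 12
The largest is to Indus.

Indus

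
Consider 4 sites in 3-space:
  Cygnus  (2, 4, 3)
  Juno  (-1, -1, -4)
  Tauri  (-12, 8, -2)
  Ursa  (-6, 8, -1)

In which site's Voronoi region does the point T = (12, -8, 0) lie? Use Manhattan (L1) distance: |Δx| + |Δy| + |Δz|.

d(T, Cygnus) = 10 + 12 + 3 = 25
d(T, Juno) = 13 + 7 + 4 = 24
d(T, Tauri) = 24 + 16 + 2 = 42
d(T, Ursa) = 18 + 16 + 1 = 35
Minimum is at Juno.

Juno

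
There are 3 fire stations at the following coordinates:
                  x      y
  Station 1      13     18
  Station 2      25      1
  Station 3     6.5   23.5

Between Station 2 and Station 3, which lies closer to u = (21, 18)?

Compare squared distances:
d²(u, Station 2) = (21−25)² + (18−1)² = 16 + 289 = 305
d²(u, Station 3) = (21−6.5)² + (18−23.5)² = 210.25 + 30.25 = 240.5
305 > 240.5, so Station 3 is closer.

Station 3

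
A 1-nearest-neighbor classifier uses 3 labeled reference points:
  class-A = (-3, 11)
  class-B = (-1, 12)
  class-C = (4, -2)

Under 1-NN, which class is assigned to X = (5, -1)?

class-C

Squared Euclidean distances:
d²(X, class-A) = 64 + 144 = 208
d²(X, class-B) = 36 + 169 = 205
d²(X, class-C) = 1 + 1 = 2
The smallest is to class-C, so X lies in the Voronoi region of class-C.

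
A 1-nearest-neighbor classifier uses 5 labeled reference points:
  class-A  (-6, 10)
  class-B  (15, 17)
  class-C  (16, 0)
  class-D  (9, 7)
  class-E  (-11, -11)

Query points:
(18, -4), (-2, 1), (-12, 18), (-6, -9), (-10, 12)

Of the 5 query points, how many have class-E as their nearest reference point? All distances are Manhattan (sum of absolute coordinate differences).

(18, -4) — d to each: class-A:38, class-B:24, class-C:6, class-D:20, class-E:36 → nearest is class-C
(-2, 1) — d to each: class-A:13, class-B:33, class-C:19, class-D:17, class-E:21 → nearest is class-A
(-12, 18) — d to each: class-A:14, class-B:28, class-C:46, class-D:32, class-E:30 → nearest is class-A
(-6, -9) — d to each: class-A:19, class-B:47, class-C:31, class-D:31, class-E:7 → nearest is class-E
(-10, 12) — d to each: class-A:6, class-B:30, class-C:38, class-D:24, class-E:24 → nearest is class-A
1 of the 5 points has class-E as nearest.

1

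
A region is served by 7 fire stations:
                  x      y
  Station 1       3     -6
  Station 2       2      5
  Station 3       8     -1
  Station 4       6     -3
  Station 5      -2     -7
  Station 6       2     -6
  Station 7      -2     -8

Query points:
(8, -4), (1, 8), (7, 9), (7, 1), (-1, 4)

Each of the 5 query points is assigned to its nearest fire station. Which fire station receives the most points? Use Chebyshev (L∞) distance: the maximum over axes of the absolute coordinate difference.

Station 2

(8, -4) — d to each: Station 1:5, Station 2:9, Station 3:3, Station 4:2, Station 5:10, Station 6:6, Station 7:10 → nearest is Station 4
(1, 8) — d to each: Station 1:14, Station 2:3, Station 3:9, Station 4:11, Station 5:15, Station 6:14, Station 7:16 → nearest is Station 2
(7, 9) — d to each: Station 1:15, Station 2:5, Station 3:10, Station 4:12, Station 5:16, Station 6:15, Station 7:17 → nearest is Station 2
(7, 1) — d to each: Station 1:7, Station 2:5, Station 3:2, Station 4:4, Station 5:9, Station 6:7, Station 7:9 → nearest is Station 3
(-1, 4) — d to each: Station 1:10, Station 2:3, Station 3:9, Station 4:7, Station 5:11, Station 6:10, Station 7:12 → nearest is Station 2
Tally — Station 2:3, Station 3:1, Station 4:1. Station 2 captures the most (3).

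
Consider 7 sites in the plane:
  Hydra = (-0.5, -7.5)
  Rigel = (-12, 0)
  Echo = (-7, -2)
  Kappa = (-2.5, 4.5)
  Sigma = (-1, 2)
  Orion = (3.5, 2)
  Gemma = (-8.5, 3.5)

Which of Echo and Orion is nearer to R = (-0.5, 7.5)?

Compare squared distances:
d²(R, Echo) = (-0.5−(-7))² + (7.5−(-2))² = 42.25 + 90.25 = 132.5
d²(R, Orion) = (-0.5−3.5)² + (7.5−2)² = 16 + 30.25 = 46.25
132.5 > 46.25, so Orion is closer.

Orion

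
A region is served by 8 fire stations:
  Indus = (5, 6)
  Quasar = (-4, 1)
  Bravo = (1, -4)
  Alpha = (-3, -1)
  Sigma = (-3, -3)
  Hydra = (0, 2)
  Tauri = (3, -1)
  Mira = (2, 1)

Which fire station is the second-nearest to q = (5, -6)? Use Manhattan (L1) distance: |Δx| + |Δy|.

Tauri

d(q, Indus) = 0 + 12 = 12
d(q, Quasar) = 9 + 7 = 16
d(q, Bravo) = 4 + 2 = 6
d(q, Alpha) = 8 + 5 = 13
d(q, Sigma) = 8 + 3 = 11
d(q, Hydra) = 5 + 8 = 13
d(q, Tauri) = 2 + 5 = 7
d(q, Mira) = 3 + 7 = 10
Sorted ascending: Bravo, Tauri, Mira, … — the second-nearest is Tauri.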